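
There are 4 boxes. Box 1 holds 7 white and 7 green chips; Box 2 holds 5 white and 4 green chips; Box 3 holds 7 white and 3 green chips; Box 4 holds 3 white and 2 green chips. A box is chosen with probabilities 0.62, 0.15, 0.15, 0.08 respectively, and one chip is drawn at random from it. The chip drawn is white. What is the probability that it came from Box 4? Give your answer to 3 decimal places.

Posterior probability ≈ 0.088

P(white|Box 1) = 0.5; P(white|Box 2) = 0.5556; P(white|Box 3) = 0.7; P(white|Box 4) = 0.6.
Prior × likelihood for each source: 0.62·0.5=0.3100, 0.15·0.5556=0.08333, 0.15·0.7=0.1050, 0.08·0.6=0.04800. Summing gives P(white) = 0.54633.
P(Box 4 | white) = 0.04800 / 0.54633 = 0.088.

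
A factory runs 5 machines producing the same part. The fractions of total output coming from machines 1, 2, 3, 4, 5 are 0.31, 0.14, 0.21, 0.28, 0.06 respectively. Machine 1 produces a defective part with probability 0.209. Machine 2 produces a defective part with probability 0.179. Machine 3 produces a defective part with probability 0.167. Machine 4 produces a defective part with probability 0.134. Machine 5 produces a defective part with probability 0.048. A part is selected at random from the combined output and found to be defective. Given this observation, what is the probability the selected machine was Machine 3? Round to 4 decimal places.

Tabulate prior·likelihood by source: [1] prior 0.31, lik 0.209, product 0.06479; [2] prior 0.14, lik 0.179, product 0.02506; [3] prior 0.21, lik 0.167, product 0.03507; [4] prior 0.28, lik 0.134, product 0.03752; [5] prior 0.06, lik 0.048, product 0.002880.
Normalizing constant = 0.16532; the posterior for Machine 3 is its product over the sum, 0.03507/0.16532 = 0.2121.

Posterior probability ≈ 0.2121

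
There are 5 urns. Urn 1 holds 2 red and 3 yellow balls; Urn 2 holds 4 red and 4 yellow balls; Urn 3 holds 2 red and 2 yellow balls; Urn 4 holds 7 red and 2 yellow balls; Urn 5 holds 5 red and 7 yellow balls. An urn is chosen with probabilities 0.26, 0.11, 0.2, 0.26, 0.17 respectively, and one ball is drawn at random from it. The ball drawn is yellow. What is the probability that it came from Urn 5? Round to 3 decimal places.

Posterior probability ≈ 0.212

P(yellow|Urn 1) = 0.6; P(yellow|Urn 2) = 0.5; P(yellow|Urn 3) = 0.5; P(yellow|Urn 4) = 0.2222; P(yellow|Urn 5) = 0.5833.
Prior × likelihood for each source: 0.26·0.6=0.1560, 0.11·0.5=0.05500, 0.2·0.5=0.1000, 0.26·0.2222=0.05778, 0.17·0.5833=0.09917. Summing gives P(yellow) = 0.46794.
P(Urn 5 | yellow) = 0.09917 / 0.46794 = 0.212.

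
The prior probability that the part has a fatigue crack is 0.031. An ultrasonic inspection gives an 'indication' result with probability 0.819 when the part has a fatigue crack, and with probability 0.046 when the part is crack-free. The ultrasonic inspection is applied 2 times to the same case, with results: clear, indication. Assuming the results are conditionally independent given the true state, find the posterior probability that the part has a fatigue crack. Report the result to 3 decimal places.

Let H be the event that the part has a fatigue crack; start with P(H) = 0.031. P('indication'|H) = 0.819, P('indication'|¬H) = 0.046.
Update on result 1 ('clear'): P(H) ← 0.181·0.0310 / (0.181·0.0310 + 0.954·0.9690) = 0.0056110/0.93004 = 0.0060.
Update on result 2 ('indication'): P(H) ← 0.819·0.0060 / (0.819·0.0060 + 0.046·0.9940) = 0.0049411/0.050664 = 0.0975.

Posterior P(H) ≈ 0.098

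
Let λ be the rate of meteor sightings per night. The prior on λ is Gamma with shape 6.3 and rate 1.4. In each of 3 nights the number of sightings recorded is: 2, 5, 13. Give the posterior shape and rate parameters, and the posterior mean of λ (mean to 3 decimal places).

Posterior: Gamma(shape=26.3, rate=4.4); mean ≈ 5.977

Total count ∑xᵢ = 20 over n = 3 nights.
Gamma is conjugate to the Poisson likelihood: posterior is Gamma(shape = 6.3+20 = 26.3, rate = 1.4+3 = 4.4).
E[λ | data] = 26.3/4.4 = 5.977.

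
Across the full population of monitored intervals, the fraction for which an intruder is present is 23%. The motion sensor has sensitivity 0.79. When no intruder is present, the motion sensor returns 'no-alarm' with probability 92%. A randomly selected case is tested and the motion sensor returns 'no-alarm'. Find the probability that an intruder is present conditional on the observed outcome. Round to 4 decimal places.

P(H | E) ≈ 0.0638

Let H be the event that an intruder is present. P(H) = 0.23, so P(¬H) = 0.77. With E the 'no-alarm' result, P(E|H) = 0.21 and P(E|¬H) = 0.92.
P(E) = 0.21·0.23 + 0.92·0.77 = 0.048300 + 0.70840 = 0.75670.
By Bayes' theorem, P(H|E) = 0.048300 / 0.75670 = 0.0638.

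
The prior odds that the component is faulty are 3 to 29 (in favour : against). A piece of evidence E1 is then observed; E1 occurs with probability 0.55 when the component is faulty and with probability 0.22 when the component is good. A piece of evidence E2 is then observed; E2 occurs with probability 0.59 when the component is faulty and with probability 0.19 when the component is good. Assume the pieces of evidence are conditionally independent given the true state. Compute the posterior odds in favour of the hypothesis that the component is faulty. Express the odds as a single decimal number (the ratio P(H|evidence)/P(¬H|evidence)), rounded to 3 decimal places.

Prior odds = 3/29 = 0.10345. In log-odds, ln(0.10345) = -2.2687.
Add log likelihood ratios: ln(2.5000) + ln(3.1053) = 2.0494.
Posterior log-odds = -0.21929, so posterior odds = exp(-0.21929) = 0.80309.

Posterior odds ≈ 0.803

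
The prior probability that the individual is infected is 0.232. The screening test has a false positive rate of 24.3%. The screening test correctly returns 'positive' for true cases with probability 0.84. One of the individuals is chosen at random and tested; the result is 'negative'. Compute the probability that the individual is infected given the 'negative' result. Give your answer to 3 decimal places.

P(H | E) ≈ 0.060

Write H for 'the individual is infected'. Prior odds H:¬H = 0.232/0.768 = 0.30208. For the 'negative' outcome, the likelihood ratio is 0.16/0.757 = 0.21136.
Posterior odds = 0.30208 × 0.21136 = 0.063849, so P(H|E) = 0.063849/(1+0.063849) = 0.060.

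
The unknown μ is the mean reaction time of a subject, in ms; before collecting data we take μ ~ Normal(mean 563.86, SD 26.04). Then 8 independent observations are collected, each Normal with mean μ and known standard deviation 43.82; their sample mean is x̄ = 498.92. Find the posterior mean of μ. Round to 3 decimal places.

Prior precision 1/τ₀² = 1/26.04² = 0.00147475; data precision n/σ² = 8/43.82² = 0.00416625.
Posterior precision = 0.00147475 + 0.00416625 = 0.00564100.
Posterior mean = (0.00147475·563.86 + 0.00416625·498.92) / 0.00564100 = 515.898.

Posterior mean ≈ 515.898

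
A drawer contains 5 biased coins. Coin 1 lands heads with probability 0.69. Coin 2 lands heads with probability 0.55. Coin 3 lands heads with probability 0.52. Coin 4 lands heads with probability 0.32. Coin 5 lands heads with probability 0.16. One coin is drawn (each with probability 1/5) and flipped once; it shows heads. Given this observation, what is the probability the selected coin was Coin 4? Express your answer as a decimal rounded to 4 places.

Posterior probability ≈ 0.1429

P(heads|C1) = 0.69; P(heads|C2) = 0.55; P(heads|C3) = 0.52; P(heads|C4) = 0.32; P(heads|C5) = 0.16.
Prior × likelihood for each source: 0.2·0.69=0.1380, 0.2·0.55=0.1100, 0.2·0.52=0.1040, 0.2·0.32=0.06400, 0.2·0.16=0.03200. Summing gives P(heads) = 0.44800.
P(Coin 4 | heads) = 0.06400 / 0.44800 = 0.1429.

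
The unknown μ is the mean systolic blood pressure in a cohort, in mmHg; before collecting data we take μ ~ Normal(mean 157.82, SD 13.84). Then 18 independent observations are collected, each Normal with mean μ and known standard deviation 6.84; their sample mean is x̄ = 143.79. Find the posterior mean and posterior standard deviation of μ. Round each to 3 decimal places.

Prior precision 1/τ₀² = 1/13.84² = 0.00522069; data precision n/σ² = 18/6.84² = 0.384734.
Posterior precision = 0.00522069 + 0.384734 = 0.389954, giving posterior SD = 1/√0.389954 = 1.601.
Posterior mean = (0.00522069·157.82 + 0.384734·143.79) / 0.389954 = 143.978.

Posterior mean ≈ 143.978; posterior SD ≈ 1.601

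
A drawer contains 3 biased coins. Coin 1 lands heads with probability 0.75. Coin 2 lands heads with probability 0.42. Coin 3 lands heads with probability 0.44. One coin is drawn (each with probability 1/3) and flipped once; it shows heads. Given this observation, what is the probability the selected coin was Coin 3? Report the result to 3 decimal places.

Posterior probability ≈ 0.273

P(heads|C1) = 0.75; P(heads|C2) = 0.42; P(heads|C3) = 0.44.
Prior × likelihood for each source: 0.333333·0.75=0.2500, 0.333333·0.42=0.1400, 0.333333·0.44=0.1467. Summing gives P(heads) = 0.53667.
P(Coin 3 | heads) = 0.1467 / 0.53667 = 0.273.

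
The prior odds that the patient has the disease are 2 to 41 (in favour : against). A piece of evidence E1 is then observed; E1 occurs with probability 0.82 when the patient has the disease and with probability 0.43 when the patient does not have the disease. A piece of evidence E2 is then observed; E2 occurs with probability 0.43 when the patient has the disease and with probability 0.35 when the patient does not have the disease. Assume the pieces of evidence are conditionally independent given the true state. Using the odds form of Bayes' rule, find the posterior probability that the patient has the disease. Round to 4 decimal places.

Posterior probability ≈ 0.1026

Prior odds = 2/41 = 0.048780.
Likelihood ratio for E1 = 0.82/0.43 = 1.9070.
Likelihood ratio for E2 = 0.43/0.35 = 1.2286.
Posterior odds = prior odds × LR₁ × LR₂ = 0.11429.
Posterior probability = odds/(1+odds) = 0.11429/1.1143 = 0.1026.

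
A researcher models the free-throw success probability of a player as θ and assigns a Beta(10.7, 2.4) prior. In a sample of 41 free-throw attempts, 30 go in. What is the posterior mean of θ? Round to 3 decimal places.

Posterior mean ≈ 0.752

Observing 30 successes and 11 failures updates Beta(10.7, 2.4) by adding the success and failure counts to the two shape parameters: α = 10.7+30 = 40.7, β = 2.4+11 = 13.4.
Posterior mean = α/(α+β) = 40.7/54.1 = 0.752.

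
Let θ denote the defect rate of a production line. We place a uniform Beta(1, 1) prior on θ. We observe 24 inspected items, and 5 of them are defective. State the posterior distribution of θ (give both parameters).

Posterior: Beta(6, 20)

The binomial likelihood is conjugate to the Beta prior: with 5 successes and 19 failures, the posterior is Beta(1+5, 1+19) = Beta(6, 20).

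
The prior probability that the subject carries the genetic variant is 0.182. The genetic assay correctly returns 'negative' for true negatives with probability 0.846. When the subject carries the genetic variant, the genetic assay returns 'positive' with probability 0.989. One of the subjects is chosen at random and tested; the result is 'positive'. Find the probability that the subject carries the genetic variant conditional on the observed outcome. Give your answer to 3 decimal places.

P(H | E) ≈ 0.588

Write H for 'the subject carries the genetic variant'. Prior odds H:¬H = 0.182/0.818 = 0.22249. For the 'positive' outcome, the likelihood ratio is 0.989/0.154 = 6.4221.
Posterior odds = 0.22249 × 6.4221 = 1.4289, so P(H|E) = 1.4289/(1+1.4289) = 0.588.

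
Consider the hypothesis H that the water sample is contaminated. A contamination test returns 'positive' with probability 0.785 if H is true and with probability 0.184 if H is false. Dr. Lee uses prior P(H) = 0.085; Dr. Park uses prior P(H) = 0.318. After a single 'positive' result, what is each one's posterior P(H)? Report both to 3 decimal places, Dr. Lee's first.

Dr. Lee: 0.284; Dr. Park: 0.665

P('+'|H) = 0.785, P('+'|¬H) = 0.184.
Dr. Lee: numerator 0.785·0.085 = 0.066725; evidence = 0.066725+0.184·0.915 = 0.23509; posterior = 0.284.
Dr. Park: numerator 0.785·0.318 = 0.24963; evidence = 0.24963+0.184·0.682 = 0.37512; posterior = 0.665.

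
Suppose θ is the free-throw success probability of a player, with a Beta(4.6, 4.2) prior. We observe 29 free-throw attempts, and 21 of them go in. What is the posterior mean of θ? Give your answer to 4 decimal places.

Posterior mean ≈ 0.6772

Observing 21 successes and 8 failures updates Beta(4.6, 4.2) by adding the success and failure counts to the two shape parameters: α = 4.6+21 = 25.6, β = 4.2+8 = 12.2.
Posterior mean = α/(α+β) = 25.6/37.8 = 0.6772.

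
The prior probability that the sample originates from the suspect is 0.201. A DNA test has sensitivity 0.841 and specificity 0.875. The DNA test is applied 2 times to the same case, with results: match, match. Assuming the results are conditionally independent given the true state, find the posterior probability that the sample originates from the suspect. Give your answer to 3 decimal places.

Posterior P(H) ≈ 0.919

With H the event that the sample originates from the suspect, the joint likelihood of the observed sequence is P(data|H) = 0.841·0.841 = 0.70728 and P(data|¬H) = 0.125·0.125 = 0.015625.
Bayes: P(H|data) = 0.201·0.70728 / (0.201·0.70728 + 0.799·0.015625) = 0.14216/0.15465 = 0.9193.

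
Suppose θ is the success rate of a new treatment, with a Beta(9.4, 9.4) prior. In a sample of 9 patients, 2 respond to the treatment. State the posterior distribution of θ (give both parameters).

The binomial likelihood is conjugate to the Beta prior: with 2 successes and 7 failures, the posterior is Beta(9.4+2, 9.4+7) = Beta(11.4, 16.4).

Posterior: Beta(11.4, 16.4)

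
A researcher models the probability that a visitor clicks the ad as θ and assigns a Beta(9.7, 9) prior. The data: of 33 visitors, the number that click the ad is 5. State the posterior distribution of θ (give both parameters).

Posterior: Beta(14.7, 37)

The binomial likelihood is conjugate to the Beta prior: with 5 successes and 28 failures, the posterior is Beta(9.7+5, 9+28) = Beta(14.7, 37).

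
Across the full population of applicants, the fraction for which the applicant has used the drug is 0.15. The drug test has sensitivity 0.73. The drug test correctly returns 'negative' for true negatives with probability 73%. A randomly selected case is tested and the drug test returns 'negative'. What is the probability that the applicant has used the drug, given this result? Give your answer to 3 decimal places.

P(H | E) ≈ 0.061

Let H be the event that the applicant has used the drug. P(H) = 0.15, so P(¬H) = 0.85. With E the 'negative' result, P(E|H) = 0.27 and P(E|¬H) = 0.73.
P(E) = 0.27·0.15 + 0.73·0.85 = 0.040500 + 0.62050 = 0.66100.
By Bayes' theorem, P(H|E) = 0.040500 / 0.66100 = 0.061.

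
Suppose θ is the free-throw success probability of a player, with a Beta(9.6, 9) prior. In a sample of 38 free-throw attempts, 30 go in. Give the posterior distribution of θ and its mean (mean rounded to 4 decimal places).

Posterior: Beta(39.6, 17); mean ≈ 0.6996

The binomial likelihood is conjugate to the Beta prior: with 30 successes and 8 failures, the posterior is Beta(9.6+30, 9+8) = Beta(39.6, 17).
Posterior mean = α/(α+β) = 39.6/56.6 = 0.6996.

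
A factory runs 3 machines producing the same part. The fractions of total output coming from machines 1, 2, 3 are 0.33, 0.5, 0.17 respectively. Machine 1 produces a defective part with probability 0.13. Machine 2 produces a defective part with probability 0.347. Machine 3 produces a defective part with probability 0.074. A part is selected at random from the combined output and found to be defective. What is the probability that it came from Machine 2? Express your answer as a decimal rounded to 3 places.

Posterior probability ≈ 0.758

P(defective|M1) = 0.13; P(defective|M2) = 0.347; P(defective|M3) = 0.074.
Prior × likelihood for each source: 0.33·0.13=0.04290, 0.5·0.347=0.1735, 0.17·0.074=0.01258. Summing gives P(defective) = 0.22898.
P(Machine 2 | defective) = 0.1735 / 0.22898 = 0.758.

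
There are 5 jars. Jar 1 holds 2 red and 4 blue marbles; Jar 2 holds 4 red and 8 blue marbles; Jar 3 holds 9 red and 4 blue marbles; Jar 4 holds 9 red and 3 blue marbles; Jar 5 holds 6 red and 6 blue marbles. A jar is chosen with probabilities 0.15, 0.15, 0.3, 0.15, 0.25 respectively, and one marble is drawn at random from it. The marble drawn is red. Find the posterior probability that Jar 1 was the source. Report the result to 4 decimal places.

Posterior probability ≈ 0.0917

P(red|Jar 1) = 0.3333; P(red|Jar 2) = 0.3333; P(red|Jar 3) = 0.6923; P(red|Jar 4) = 0.75; P(red|Jar 5) = 0.5.
Prior × likelihood for each source: 0.15·0.3333=0.05000, 0.15·0.3333=0.05000, 0.3·0.6923=0.2077, 0.15·0.75=0.1125, 0.25·0.5=0.1250. Summing gives P(red) = 0.54519.
P(Jar 1 | red) = 0.05000 / 0.54519 = 0.0917.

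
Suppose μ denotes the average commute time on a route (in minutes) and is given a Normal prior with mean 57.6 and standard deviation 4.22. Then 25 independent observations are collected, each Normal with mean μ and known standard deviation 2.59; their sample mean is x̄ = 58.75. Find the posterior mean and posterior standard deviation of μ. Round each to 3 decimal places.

Prior precision 1/τ₀² = 1/4.22² = 0.0561533; data precision n/σ² = 25/2.59² = 3.72684.
Posterior precision = 0.0561533 + 3.72684 = 3.78299, giving posterior SD = 1/√3.78299 = 0.514.
Posterior mean = (0.0561533·57.6 + 3.72684·58.75) / 3.78299 = 58.733.

Posterior mean ≈ 58.733; posterior SD ≈ 0.514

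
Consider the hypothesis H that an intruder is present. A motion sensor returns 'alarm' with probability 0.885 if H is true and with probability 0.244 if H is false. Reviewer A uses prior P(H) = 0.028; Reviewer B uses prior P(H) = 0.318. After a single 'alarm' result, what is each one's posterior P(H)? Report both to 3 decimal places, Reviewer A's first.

P('+'|H) = 0.885, P('+'|¬H) = 0.244.
Reviewer A: numerator 0.885·0.028 = 0.024780; evidence = 0.024780+0.244·0.972 = 0.26195; posterior = 0.095.
Reviewer B: numerator 0.885·0.318 = 0.28143; evidence = 0.28143+0.244·0.682 = 0.44784; posterior = 0.628.

Reviewer A: 0.095; Reviewer B: 0.628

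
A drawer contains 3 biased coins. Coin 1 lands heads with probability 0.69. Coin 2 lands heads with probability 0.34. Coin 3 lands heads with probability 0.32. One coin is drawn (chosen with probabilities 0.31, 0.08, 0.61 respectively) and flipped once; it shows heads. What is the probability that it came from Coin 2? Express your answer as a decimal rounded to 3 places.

Posterior probability ≈ 0.062

Tabulate prior·likelihood by source: [1] prior 0.31, lik 0.69, product 0.2139; [2] prior 0.08, lik 0.34, product 0.02720; [3] prior 0.61, lik 0.32, product 0.1952.
Normalizing constant = 0.43630; the posterior for Coin 2 is its product over the sum, 0.02720/0.43630 = 0.062.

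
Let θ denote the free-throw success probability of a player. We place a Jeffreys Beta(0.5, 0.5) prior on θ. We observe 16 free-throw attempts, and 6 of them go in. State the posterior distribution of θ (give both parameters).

The binomial likelihood is conjugate to the Beta prior: with 6 successes and 10 failures, the posterior is Beta(0.5+6, 0.5+10) = Beta(6.5, 10.5).

Posterior: Beta(6.5, 10.5)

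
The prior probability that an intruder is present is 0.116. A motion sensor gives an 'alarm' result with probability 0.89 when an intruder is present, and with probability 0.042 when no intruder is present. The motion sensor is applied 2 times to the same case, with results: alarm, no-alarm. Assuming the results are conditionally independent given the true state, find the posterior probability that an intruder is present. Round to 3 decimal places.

Posterior P(H) ≈ 0.242

With H the event that an intruder is present, the joint likelihood of the observed sequence is P(data|H) = 0.89·0.11 = 0.097900 and P(data|¬H) = 0.042·0.958 = 0.040236.
Bayes: P(H|data) = 0.116·0.097900 / (0.116·0.097900 + 0.884·0.040236) = 0.011356/0.046925 = 0.2420.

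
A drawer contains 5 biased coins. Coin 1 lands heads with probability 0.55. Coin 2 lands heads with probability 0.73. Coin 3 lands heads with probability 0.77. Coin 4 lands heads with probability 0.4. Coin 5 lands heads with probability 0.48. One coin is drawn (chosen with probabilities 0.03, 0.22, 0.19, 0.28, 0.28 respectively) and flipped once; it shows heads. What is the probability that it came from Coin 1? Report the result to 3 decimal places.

P(heads|C1) = 0.55; P(heads|C2) = 0.73; P(heads|C3) = 0.77; P(heads|C4) = 0.4; P(heads|C5) = 0.48.
Prior × likelihood for each source: 0.03·0.55=0.01650, 0.22·0.73=0.1606, 0.19·0.77=0.1463, 0.28·0.4=0.1120, 0.28·0.48=0.1344. Summing gives P(heads) = 0.56980.
P(Coin 1 | heads) = 0.01650 / 0.56980 = 0.029.

Posterior probability ≈ 0.029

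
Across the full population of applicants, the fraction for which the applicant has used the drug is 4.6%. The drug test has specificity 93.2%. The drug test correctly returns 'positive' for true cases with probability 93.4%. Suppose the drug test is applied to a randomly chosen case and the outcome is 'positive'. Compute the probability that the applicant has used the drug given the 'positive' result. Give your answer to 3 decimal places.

Write H for 'the applicant has used the drug'. Prior odds H:¬H = 0.046/0.954 = 0.048218. For the 'positive' outcome, the likelihood ratio is 0.934/0.068 = 13.735.
Posterior odds = 0.048218 × 13.735 = 0.66229, so P(H|E) = 0.66229/(1+0.66229) = 0.398.

P(H | E) ≈ 0.398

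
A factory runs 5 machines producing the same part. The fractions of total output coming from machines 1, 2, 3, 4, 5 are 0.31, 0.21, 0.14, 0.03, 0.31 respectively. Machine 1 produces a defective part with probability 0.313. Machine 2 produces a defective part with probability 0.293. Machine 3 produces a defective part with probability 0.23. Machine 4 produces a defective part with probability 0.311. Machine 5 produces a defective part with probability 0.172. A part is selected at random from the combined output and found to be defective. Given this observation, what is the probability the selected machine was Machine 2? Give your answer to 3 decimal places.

Posterior probability ≈ 0.243

P(defective|M1) = 0.313; P(defective|M2) = 0.293; P(defective|M3) = 0.23; P(defective|M4) = 0.311; P(defective|M5) = 0.172.
Prior × likelihood for each source: 0.31·0.313=0.09703, 0.21·0.293=0.06153, 0.14·0.23=0.03220, 0.03·0.311=0.009330, 0.31·0.172=0.05332. Summing gives P(defective) = 0.25341.
P(Machine 2 | defective) = 0.06153 / 0.25341 = 0.243.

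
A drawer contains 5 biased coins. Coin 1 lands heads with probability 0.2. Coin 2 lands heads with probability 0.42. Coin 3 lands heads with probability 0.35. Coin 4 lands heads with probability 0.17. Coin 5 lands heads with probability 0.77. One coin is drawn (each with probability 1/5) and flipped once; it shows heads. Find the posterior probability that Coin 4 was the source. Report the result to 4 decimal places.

Tabulate prior·likelihood by source: [1] prior 0.2, lik 0.2, product 0.04000; [2] prior 0.2, lik 0.42, product 0.08400; [3] prior 0.2, lik 0.35, product 0.07000; [4] prior 0.2, lik 0.17, product 0.03400; [5] prior 0.2, lik 0.77, product 0.1540.
Normalizing constant = 0.38200; the posterior for Coin 4 is its product over the sum, 0.03400/0.38200 = 0.0890.

Posterior probability ≈ 0.0890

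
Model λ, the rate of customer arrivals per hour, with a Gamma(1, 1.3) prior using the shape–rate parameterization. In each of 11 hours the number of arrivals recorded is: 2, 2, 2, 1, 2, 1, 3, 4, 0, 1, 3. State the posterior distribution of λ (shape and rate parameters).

Posterior: Gamma(shape=22, rate=12.3)

The Poisson likelihood adds the total count to the shape and the number of exposure periods to the rate. Here ∑xᵢ = 21 and n = 11, so shape 1→22 and rate 1.3→12.3.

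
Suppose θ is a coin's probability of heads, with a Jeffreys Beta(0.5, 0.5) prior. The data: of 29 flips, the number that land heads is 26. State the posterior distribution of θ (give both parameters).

Posterior: Beta(26.5, 3.5)

The binomial likelihood is conjugate to the Beta prior: with 26 successes and 3 failures, the posterior is Beta(0.5+26, 0.5+3) = Beta(26.5, 3.5).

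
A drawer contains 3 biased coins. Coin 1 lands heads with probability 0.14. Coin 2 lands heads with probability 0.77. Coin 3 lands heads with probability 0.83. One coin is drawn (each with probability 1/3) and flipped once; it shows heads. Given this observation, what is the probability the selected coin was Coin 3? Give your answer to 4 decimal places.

Posterior probability ≈ 0.4770

Tabulate prior·likelihood by source: [1] prior 0.333333, lik 0.14, product 0.04667; [2] prior 0.333333, lik 0.77, product 0.2567; [3] prior 0.333333, lik 0.83, product 0.2767.
Normalizing constant = 0.58000; the posterior for Coin 3 is its product over the sum, 0.2767/0.58000 = 0.4770.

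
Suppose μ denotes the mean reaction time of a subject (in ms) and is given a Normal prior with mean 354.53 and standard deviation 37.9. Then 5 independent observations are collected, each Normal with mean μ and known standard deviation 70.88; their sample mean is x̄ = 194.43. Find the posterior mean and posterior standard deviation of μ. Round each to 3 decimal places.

Posterior mean ≈ 260.327; posterior SD ≈ 24.315

With known σ, the Normal prior is conjugate. Weight on the data is w = (n/σ²)/(n/σ² + 1/τ₀²) = 0.00099523/(0.00099523+0.00069618) = 0.58840.
Posterior mean = w·x̄ + (1−w)·μ₀ = 0.58840·194.43 + 0.41160·354.53 = 260.327. Posterior variance = 1/(0.00099523+0.00069618) = 591.223, so SD = 24.315.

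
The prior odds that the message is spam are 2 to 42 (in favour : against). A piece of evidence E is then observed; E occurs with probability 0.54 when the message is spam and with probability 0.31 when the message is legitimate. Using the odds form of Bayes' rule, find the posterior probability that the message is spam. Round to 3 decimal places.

Posterior probability ≈ 0.077

Prior odds = 2/42 = 0.047619. In log-odds, ln(0.047619) = -3.0445.
Add log likelihood ratio: ln(1.7419) = 0.55500.
Posterior log-odds = -2.4895, so posterior odds = exp(-2.4895) = 0.082949. Converting, P(H|E) = 0.082949/1.0829 = 0.077.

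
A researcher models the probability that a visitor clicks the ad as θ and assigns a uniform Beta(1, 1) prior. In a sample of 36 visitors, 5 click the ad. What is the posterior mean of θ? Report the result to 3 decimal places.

Posterior mean ≈ 0.158

Observing 5 successes and 31 failures updates Beta(1, 1) by adding the success and failure counts to the two shape parameters: α = 1+5 = 6, β = 1+31 = 32.
E[θ | data] = 6/(6+32) = 0.158.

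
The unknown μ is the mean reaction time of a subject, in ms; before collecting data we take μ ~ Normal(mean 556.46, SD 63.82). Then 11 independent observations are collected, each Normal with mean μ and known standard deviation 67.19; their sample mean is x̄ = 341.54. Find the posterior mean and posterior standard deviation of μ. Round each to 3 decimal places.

Prior precision 1/τ₀² = 1/63.82² = 0.00024552; data precision n/σ² = 11/67.19² = 0.00243660.
Posterior precision = 0.00024552 + 0.00243660 = 0.00268212, giving posterior SD = 1/√0.00268212 = 19.309.
Posterior mean = (0.00024552·556.46 + 0.00243660·341.54) / 0.00268212 = 361.214.

Posterior mean ≈ 361.214; posterior SD ≈ 19.309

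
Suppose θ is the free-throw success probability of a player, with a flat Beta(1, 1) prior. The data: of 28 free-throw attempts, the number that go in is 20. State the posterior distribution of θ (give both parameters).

Posterior: Beta(21, 9)

Observing 20 successes and 8 failures updates Beta(1, 1) by adding the success and failure counts to the two shape parameters: α = 1+20 = 21, β = 1+8 = 9.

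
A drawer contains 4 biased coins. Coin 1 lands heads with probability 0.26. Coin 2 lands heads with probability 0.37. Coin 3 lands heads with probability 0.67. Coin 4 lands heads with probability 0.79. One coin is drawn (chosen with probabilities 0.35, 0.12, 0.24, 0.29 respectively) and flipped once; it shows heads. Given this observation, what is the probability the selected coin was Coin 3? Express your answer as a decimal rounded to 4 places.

Tabulate prior·likelihood by source: [1] prior 0.35, lik 0.26, product 0.09100; [2] prior 0.12, lik 0.37, product 0.04440; [3] prior 0.24, lik 0.67, product 0.1608; [4] prior 0.29, lik 0.79, product 0.2291.
Normalizing constant = 0.52530; the posterior for Coin 3 is its product over the sum, 0.1608/0.52530 = 0.3061.

Posterior probability ≈ 0.3061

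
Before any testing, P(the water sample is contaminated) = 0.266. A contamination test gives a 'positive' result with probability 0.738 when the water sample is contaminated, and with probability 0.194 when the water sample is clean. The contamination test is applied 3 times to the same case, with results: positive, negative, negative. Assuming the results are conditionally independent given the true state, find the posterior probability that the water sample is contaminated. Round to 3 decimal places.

With H the event that the water sample is contaminated, the joint likelihood of the observed sequence is P(data|H) = 0.738·0.262·0.262 = 0.050659 and P(data|¬H) = 0.194·0.806·0.806 = 0.12603.
Bayes: P(H|data) = 0.266·0.050659 / (0.266·0.050659 + 0.734·0.12603) = 0.013475/0.10598 = 0.1271.

Posterior P(H) ≈ 0.127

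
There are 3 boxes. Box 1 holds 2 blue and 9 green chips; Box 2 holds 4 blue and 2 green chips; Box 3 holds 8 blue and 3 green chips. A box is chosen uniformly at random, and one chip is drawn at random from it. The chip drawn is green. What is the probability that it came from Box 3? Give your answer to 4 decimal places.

Posterior probability ≈ 0.1915

P(green|Box 1) = 0.8182; P(green|Box 2) = 0.3333; P(green|Box 3) = 0.2727.
Prior × likelihood for each source: 0.333333·0.8182=0.2727, 0.333333·0.3333=0.1111, 0.333333·0.2727=0.09091. Summing gives P(green) = 0.47475.
P(Box 3 | green) = 0.09091 / 0.47475 = 0.1915.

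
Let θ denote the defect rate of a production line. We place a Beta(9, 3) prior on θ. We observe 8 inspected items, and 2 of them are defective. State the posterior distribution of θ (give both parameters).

Posterior: Beta(11, 9)

Observing 2 successes and 6 failures updates Beta(9, 3) by adding the success and failure counts to the two shape parameters: α = 9+2 = 11, β = 3+6 = 9.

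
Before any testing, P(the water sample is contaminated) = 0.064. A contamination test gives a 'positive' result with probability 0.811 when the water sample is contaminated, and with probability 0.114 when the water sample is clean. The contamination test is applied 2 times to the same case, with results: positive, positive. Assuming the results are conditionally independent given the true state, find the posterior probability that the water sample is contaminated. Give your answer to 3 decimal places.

Posterior P(H) ≈ 0.776

With H the event that the water sample is contaminated, the joint likelihood of the observed sequence is P(data|H) = 0.811·0.811 = 0.65772 and P(data|¬H) = 0.114·0.114 = 0.012996.
Bayes: P(H|data) = 0.064·0.65772 / (0.064·0.65772 + 0.936·0.012996) = 0.042094/0.054258 = 0.7758.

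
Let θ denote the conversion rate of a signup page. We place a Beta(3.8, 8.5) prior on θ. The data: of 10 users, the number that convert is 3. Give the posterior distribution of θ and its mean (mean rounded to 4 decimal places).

The binomial likelihood is conjugate to the Beta prior: with 3 successes and 7 failures, the posterior is Beta(3.8+3, 8.5+7) = Beta(6.8, 15.5).
E[θ | data] = 6.8/(6.8+15.5) = 0.3049.

Posterior: Beta(6.8, 15.5); mean ≈ 0.3049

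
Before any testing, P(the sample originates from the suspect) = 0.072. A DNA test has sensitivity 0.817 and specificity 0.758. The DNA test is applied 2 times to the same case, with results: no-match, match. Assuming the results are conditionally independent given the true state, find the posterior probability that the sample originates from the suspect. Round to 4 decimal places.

Let H be the event that the sample originates from the suspect; start with P(H) = 0.072. P('match'|H) = 0.817, P('match'|¬H) = 0.242.
Update on result 1 ('no-match'): P(H) ← 0.183·0.0720 / (0.183·0.0720 + 0.758·0.9280) = 0.013176/0.71660 = 0.0184.
Update on result 2 ('match'): P(H) ← 0.817·0.0184 / (0.817·0.0184 + 0.242·0.9816) = 0.015022/0.25257 = 0.0595.

Posterior P(H) ≈ 0.0595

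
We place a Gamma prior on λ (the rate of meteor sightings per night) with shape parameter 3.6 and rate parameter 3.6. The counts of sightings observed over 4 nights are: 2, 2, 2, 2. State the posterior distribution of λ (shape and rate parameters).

The Poisson likelihood adds the total count to the shape and the number of exposure periods to the rate. Here ∑xᵢ = 8 and n = 4, so shape 3.6→11.6 and rate 3.6→7.6.

Posterior: Gamma(shape=11.6, rate=7.6)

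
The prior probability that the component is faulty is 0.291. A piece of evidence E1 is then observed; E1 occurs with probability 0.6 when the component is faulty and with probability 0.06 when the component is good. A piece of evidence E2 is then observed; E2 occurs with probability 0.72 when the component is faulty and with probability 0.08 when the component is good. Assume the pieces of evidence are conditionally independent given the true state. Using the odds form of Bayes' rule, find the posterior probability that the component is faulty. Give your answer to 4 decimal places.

Posterior probability ≈ 0.9736

Prior odds = 0.291/(1−0.291) = 0.41044.
Likelihood ratio for E1 = 0.6/0.06 = 10.000.
Likelihood ratio for E2 = 0.72/0.08 = 9.0000.
Posterior odds = prior odds × LR₁ × LR₂ = 36.939.
Posterior probability = odds/(1+odds) = 36.939/37.939 = 0.9736.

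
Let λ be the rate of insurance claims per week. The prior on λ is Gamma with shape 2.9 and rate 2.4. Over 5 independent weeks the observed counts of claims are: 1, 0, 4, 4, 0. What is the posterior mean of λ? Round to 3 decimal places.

Posterior mean ≈ 1.608

Total count ∑xᵢ = 9 over n = 5 weeks.
Gamma is conjugate to the Poisson likelihood: posterior is Gamma(shape = 2.9+9 = 11.9, rate = 2.4+5 = 7.4).
Posterior mean = shape/rate = 11.9/7.4 = 1.608.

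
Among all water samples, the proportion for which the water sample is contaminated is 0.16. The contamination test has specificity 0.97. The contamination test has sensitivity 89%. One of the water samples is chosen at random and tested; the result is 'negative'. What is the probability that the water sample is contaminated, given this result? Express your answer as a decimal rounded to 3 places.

Write H for 'the water sample is contaminated'. Prior odds H:¬H = 0.16/0.84 = 0.19048. For the 'negative' outcome, the likelihood ratio is 0.11/0.97 = 0.11340.
Posterior odds = 0.19048 × 0.11340 = 0.021600, so P(H|E) = 0.021600/(1+0.021600) = 0.021.

P(H | E) ≈ 0.021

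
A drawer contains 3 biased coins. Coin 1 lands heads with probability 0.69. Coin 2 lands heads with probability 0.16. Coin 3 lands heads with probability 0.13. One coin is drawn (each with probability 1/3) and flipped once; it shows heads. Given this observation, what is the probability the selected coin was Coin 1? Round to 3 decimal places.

P(heads|C1) = 0.69; P(heads|C2) = 0.16; P(heads|C3) = 0.13.
Prior × likelihood for each source: 0.333333·0.69=0.2300, 0.333333·0.16=0.05333, 0.333333·0.13=0.04333. Summing gives P(heads) = 0.32667.
P(Coin 1 | heads) = 0.2300 / 0.32667 = 0.704.

Posterior probability ≈ 0.704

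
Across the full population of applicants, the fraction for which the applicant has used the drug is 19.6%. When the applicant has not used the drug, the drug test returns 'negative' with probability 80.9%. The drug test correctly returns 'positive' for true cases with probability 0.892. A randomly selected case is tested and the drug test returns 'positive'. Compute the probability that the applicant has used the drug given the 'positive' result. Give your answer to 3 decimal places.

P(H | E) ≈ 0.532

Let H be the event that the applicant has used the drug. P(H) = 0.196, so P(¬H) = 0.804. With E the 'positive' result, P(E|H) = 0.892 and P(E|¬H) = 0.191.
P(E) = 0.892·0.196 + 0.191·0.804 = 0.17483 + 0.15356 = 0.32840.
By Bayes' theorem, P(H|E) = 0.17483 / 0.32840 = 0.532.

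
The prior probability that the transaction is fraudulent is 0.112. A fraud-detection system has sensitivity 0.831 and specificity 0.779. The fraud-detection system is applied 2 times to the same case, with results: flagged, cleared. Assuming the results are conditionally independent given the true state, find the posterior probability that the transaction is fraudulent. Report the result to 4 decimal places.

Posterior P(H) ≈ 0.0933

With H the event that the transaction is fraudulent, the joint likelihood of the observed sequence is P(data|H) = 0.831·0.169 = 0.14044 and P(data|¬H) = 0.221·0.779 = 0.17216.
Bayes: P(H|data) = 0.112·0.14044 / (0.112·0.14044 + 0.888·0.17216) = 0.015729/0.16861 = 0.0933.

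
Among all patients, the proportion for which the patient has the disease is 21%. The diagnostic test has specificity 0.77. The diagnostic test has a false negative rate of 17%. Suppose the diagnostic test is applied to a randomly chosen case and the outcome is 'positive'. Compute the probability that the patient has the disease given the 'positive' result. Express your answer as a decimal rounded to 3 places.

Let H be the event that the patient has the disease. P(H) = 0.21, so P(¬H) = 0.79. With E the 'positive' result, P(E|H) = 0.83 and P(E|¬H) = 0.23.
P(E) = 0.83·0.21 + 0.23·0.79 = 0.17430 + 0.18170 = 0.35600.
By Bayes' theorem, P(H|E) = 0.17430 / 0.35600 = 0.490.

P(H | E) ≈ 0.490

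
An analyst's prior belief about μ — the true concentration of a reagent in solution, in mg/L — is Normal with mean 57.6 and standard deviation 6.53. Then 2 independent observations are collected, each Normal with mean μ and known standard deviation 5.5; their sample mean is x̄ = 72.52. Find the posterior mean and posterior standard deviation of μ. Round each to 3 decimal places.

Prior precision 1/τ₀² = 1/6.53² = 0.0234517; data precision n/σ² = 2/5.5² = 0.0661157.
Posterior precision = 0.0234517 + 0.0661157 = 0.0895674, giving posterior SD = 1/√0.0895674 = 3.341.
Posterior mean = (0.0234517·57.6 + 0.0661157·72.52) / 0.0895674 = 68.613.

Posterior mean ≈ 68.613; posterior SD ≈ 3.341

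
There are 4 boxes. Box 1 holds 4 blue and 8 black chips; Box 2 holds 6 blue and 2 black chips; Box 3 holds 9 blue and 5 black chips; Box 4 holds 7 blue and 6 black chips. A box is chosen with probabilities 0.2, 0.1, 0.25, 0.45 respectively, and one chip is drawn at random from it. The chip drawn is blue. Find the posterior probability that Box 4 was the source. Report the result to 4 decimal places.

P(blue|Box 1) = 0.3333; P(blue|Box 2) = 0.75; P(blue|Box 3) = 0.6429; P(blue|Box 4) = 0.5385.
Prior × likelihood for each source: 0.2·0.3333=0.06667, 0.1·0.75=0.07500, 0.25·0.6429=0.1607, 0.45·0.5385=0.2423. Summing gives P(blue) = 0.54469.
P(Box 4 | blue) = 0.2423 / 0.54469 = 0.4449.

Posterior probability ≈ 0.4449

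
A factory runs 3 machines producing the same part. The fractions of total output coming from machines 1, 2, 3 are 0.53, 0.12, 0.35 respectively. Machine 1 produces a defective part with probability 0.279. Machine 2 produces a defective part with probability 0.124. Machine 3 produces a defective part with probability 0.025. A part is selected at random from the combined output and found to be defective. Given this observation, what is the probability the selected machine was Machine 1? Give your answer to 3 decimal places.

Posterior probability ≈ 0.862

Tabulate prior·likelihood by source: [1] prior 0.53, lik 0.279, product 0.1479; [2] prior 0.12, lik 0.124, product 0.01488; [3] prior 0.35, lik 0.025, product 0.008750.
Normalizing constant = 0.17150; the posterior for Machine 1 is its product over the sum, 0.1479/0.17150 = 0.862.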